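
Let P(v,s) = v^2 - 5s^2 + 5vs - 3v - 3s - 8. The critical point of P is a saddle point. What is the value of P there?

∂P/∂v = 2v + 5s - 3 = 0 and ∂P/∂s = 5v - 10s - 3 = 0, so (v, s) = (1, 1/5).
The Hessian has P_{vv} = 2, P_{ss} = -10, P_{vs} = 5, giving D = -45 < 0, so the point is a saddle point.
P(1, 1/5) = -49/5.

-49/5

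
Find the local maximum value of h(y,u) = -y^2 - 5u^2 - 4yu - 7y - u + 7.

123/2

∂h/∂y = -2y - 4u - 7 = 0 and ∂h/∂u = -4y - 10u - 1 = 0, so (y, u) = (-33/2, 13/2).
The Hessian has h_{yy} = -2, h_{uu} = -10, h_{yu} = -4, giving D = 4 > 0 with h_{yy} < 0, so the point is a local maximum.
h(-33/2, 13/2) = 123/2.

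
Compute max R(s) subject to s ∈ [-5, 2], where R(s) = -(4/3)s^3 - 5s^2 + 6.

The derivative is -4s^2 - 10s, which vanishes at s = -5/2 and s = 0.
Compare values at every candidate in [-5, 2]: R(-5) = 143/3; R(-5/2) = -53/12; R(0) = 6; R(2) = -74/3.
Hence the absolute maximum is 143/3 at s = -5.

143/3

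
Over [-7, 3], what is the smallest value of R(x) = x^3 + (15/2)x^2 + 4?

4

The derivative is 3x^2 + 15x, which vanishes at x = -5 and x = 0.
Compare values at every candidate in [-7, 3]: R(-7) = 57/2, R(-5) = 133/2, R(0) = 4, R(3) = 197/2.
The minimum over the interval is 4, attained at x = 0.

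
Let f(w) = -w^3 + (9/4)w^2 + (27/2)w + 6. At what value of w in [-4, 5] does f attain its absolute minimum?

f'(w) = -3w^2 + (9/2)w + 27/2, which vanishes at w = -3/2 and w = 3.
Compare values at every candidate in [-4, 5]: f(-4) = 52, f(-3/2) = -93/16, f(3) = 159/4, f(5) = 19/4.
Hence the absolute minimum is -93/16 at w = -3/2.

-3/2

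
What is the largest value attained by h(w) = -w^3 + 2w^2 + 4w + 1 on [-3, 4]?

34

Differentiating, h'(w) = -3w^2 + 4w + 4; which vanishes at w = -2/3 and w = 2.
Evaluating at the critical points and endpoints: h(-3) = 34, h(-2/3) = -13/27, h(2) = 9, h(4) = -15.
The maximum over the interval is 34, attained at w = -3.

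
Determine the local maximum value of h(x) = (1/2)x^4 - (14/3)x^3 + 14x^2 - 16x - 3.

Critical points: h'(x) = 2x^3 - 14x^2 + 28x - 16 vanishes at x = 1, 2, 4.
Since h''(x) = 6x^2 - 28x + 28, we get h''(1) = 6 > 0 ⇒ local minimum; h''(2) = -4 < 0 ⇒ local maximum; h''(4) = 12 > 0 ⇒ local minimum.
So the local maximum value is h(2) = -25/3.

-25/3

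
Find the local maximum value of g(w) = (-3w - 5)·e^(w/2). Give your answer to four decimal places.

g'(w) = (-3)·e^(w/2) + (-3w - 5)·(1/2)·e^(w/2) = (-(3/2)w - 11/2)·e^(w/2). Since e^(w/2) > 0, the only critical point is w = -11/3.
g''(-11/3) has the same sign as -3/2 < 0, so this is a local maximum.
g(-11/3) = (6)·e^(-11/6) ≈ 0.9593.

0.9593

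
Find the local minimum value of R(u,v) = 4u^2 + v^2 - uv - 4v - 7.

-169/15

∂R/∂u = 8u - v = 0 and ∂R/∂v = -u + 2v - 4 = 0, so (u, v) = (4/15, 32/15).
The Hessian has R_{uu} = 8, R_{vv} = 2, R_{uv} = -1, giving D = 15 > 0 with R_{uu} > 0, so the point is a local minimum.
R(4/15, 32/15) = -169/15.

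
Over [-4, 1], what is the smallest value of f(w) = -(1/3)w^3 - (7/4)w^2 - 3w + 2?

-37/12

The derivative is -w^2 - (7/2)w - 3, which vanishes at w = -2 and w = -3/2.
Evaluating at the critical points and endpoints: f(-4) = 22/3,  f(-2) = 11/3,  f(-3/2) = 59/16,  f(1) = -37/12.
The minimum over the interval is -37/12, attained at w = 1.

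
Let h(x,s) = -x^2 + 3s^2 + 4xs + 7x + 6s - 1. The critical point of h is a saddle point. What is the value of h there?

-85/28

∂h/∂x = -2x + 4s + 7 = 0 and ∂h/∂s = 4x + 6s + 6 = 0, so (x, s) = (9/14, -10/7).
The Hessian has h_{xx} = -2, h_{ss} = 6, h_{xs} = 4, giving D = -28 < 0, so the point is a saddle point.
h(9/14, -10/7) = -85/28.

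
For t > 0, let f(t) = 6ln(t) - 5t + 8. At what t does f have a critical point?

f'(t) = 6/t − 5 = 0 gives t = 6/5.
f''(t) = -6/t², which is negative for t > 0, so this is a local maximum.
f(6/5) = 6·ln(6/5) - 6 + 8 ≈ 3.0939.

6/5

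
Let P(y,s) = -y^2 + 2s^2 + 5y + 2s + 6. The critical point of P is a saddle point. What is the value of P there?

47/4

∂P/∂y = -2y + 5 = 0 and ∂P/∂s = 4s + 2 = 0, so (y, s) = (5/2, -1/2).
The Hessian has P_{yy} = -2, P_{ss} = 4, P_{ys} = 0, giving D = -8 < 0, so the point is a saddle point.
P(5/2, -1/2) = 47/4.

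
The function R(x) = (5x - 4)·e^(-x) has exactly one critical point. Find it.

Differentiating with the product rule gives R'(x) = (-5x + 9)·e^(-x). Since e^(-x) > 0, the only critical point is x = 9/5.
R''(9/5) has the same sign as -5 < 0, so this is a local maximum.
R(9/5) = (5)·e^(-9/5) ≈ 0.8265.

9/5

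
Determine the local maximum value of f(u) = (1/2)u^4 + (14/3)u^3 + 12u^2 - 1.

43/2

f'(u) = 2u^3 + 14u^2 + 24u = 0 at u = -4, -3, 0.
Since f''(u) = 6u^2 + 28u + 24, we get f''(-4) = 8 > 0 ⇒ local minimum; f''(-3) = -6 < 0 ⇒ local maximum; f''(0) = 24 > 0 ⇒ local minimum.
Thus f has its local maximum at u = -3, with value 43/2.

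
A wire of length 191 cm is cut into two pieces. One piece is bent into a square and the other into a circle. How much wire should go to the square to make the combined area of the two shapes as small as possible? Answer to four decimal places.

Let x be the length used for the square. Square side x/4; circle radius (191−x)/(2π).
A(x) = (x/4)² + π·((191−x)/(2π))² = x²/16 + (191−x)²/(4π) for 0 ≤ x ≤ 191. A'(x) = x/8 − (191−x)/(2π) = 0 gives x = 4·191/(π+4) ≈ 106.9789.
A'' = 1/8 + 1/(2π) > 0, so this gives the minimum combined area; x ≈ 106.9789 cm to the square.

106.9789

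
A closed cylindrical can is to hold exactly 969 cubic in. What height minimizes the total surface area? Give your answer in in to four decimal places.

With radius r and height h, πr²h = 969 so h = 969/(πr²), and S(r) = 2πr² + 2πrh = 2πr² + 2·969/r.
S'(r) = 4πr − 2·969/r² = 0 ⇒ r³ = 969/(2π), so r ≈ 5.3627 and h = 2r ≈ 10.7253.
S''(r) = 4π + 4·969/r³ > 0, so this is the minimum; S ≈ 542.0804.

10.7253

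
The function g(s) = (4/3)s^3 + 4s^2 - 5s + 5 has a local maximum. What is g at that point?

65/3

g'(s) = 4s^2 + 8s - 5. Setting g'(s) = 0 gives s ∈ {-5/2, 1/2}.
Second-derivative test with g''(s) = 8s + 8: g''(-5/2) = -12 < 0 ⇒ local maximum; g''(1/2) = 12 > 0 ⇒ local minimum.
Thus g has its local maximum at s = -5/2, with value 65/3.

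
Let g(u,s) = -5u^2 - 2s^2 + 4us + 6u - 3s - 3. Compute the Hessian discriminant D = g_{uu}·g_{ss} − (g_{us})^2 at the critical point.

∂g/∂u = -10u + 4s + 6 = 0 and ∂g/∂s = 4u - 4s - 3 = 0, so (u, s) = (1/2, -1/4).
The Hessian has g_{uu} = -10, g_{ss} = -4, g_{us} = 4, giving D = 24 > 0 with g_{uu} < 0, so the point is a local maximum.
D = (-10)·(-4) − (4)^2 = 24.

24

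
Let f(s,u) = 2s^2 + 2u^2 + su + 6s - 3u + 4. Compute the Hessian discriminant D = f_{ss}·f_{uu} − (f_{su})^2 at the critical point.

∂f/∂s = 4s + u + 6 = 0 and ∂f/∂u = s + 4u - 3 = 0, so (s, u) = (-9/5, 6/5).
The Hessian has f_{ss} = 4, f_{uu} = 4, f_{su} = 1, giving D = 15 > 0 with f_{ss} > 0, so the point is a local minimum.
D = (4)·(4) − (1)^2 = 15.

15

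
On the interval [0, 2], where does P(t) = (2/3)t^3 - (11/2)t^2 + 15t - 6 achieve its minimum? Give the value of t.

0

The derivative is 2t^2 - 11t + 15, which has no zeros in [0, 2].
Evaluating at the critical points and endpoints: P(0) = -6, P(2) = 22/3.
Hence the absolute minimum is -6 at t = 0.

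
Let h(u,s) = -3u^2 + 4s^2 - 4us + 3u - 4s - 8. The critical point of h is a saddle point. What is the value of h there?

-143/16

∂h/∂u = -6u - 4s + 3 = 0 and ∂h/∂s = -4u + 8s - 4 = 0, so (u, s) = (1/8, 9/16).
The Hessian has h_{uu} = -6, h_{ss} = 8, h_{us} = -4, giving D = -64 < 0, so the point is a saddle point.
h(1/8, 9/16) = -143/16.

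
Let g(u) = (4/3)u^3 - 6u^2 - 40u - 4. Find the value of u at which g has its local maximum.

Critical points: g'(u) = 4u^2 - 12u - 40 vanishes at u = -2, 5.
Since g''(u) = 8u - 12, we get g''(-2) = -28 < 0 ⇒ local maximum; g''(5) = 28 > 0 ⇒ local minimum.
The local maximum is g(-2) = 124/3.

-2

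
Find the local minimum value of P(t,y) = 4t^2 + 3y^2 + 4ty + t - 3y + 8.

205/32

∂P/∂t = 8t + 4y + 1 = 0 and ∂P/∂y = 4t + 6y - 3 = 0, so (t, y) = (-9/16, 7/8).
The Hessian has P_{tt} = 8, P_{yy} = 6, P_{ty} = 4, giving D = 32 > 0 with P_{tt} > 0, so the point is a local minimum.
P(-9/16, 7/8) = 205/32.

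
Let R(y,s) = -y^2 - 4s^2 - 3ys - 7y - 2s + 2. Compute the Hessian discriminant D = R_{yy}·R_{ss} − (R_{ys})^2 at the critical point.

7

∂R/∂y = -2y - 3s - 7 = 0 and ∂R/∂s = -3y - 8s - 2 = 0, so (y, s) = (-50/7, 17/7).
The Hessian has R_{yy} = -2, R_{ss} = -8, R_{ys} = -3, giving D = 7 > 0 with R_{yy} < 0, so the point is a local maximum.
D = (-2)·(-8) − (-3)^2 = 7.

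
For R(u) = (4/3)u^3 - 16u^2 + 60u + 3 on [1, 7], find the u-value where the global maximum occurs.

The derivative is 4u^2 - 32u + 60, which vanishes at u = 3 and u = 5.
Candidates: R(1) = 145/3; R(3) = 75; R(5) = 209/3; R(7) = 289/3.
So the maximum is R(7) = 289/3.

7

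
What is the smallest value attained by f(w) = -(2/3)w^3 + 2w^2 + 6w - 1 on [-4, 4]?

-13/3

Differentiating, f'(w) = -2w^2 + 4w + 6; which vanishes at w = -1 and w = 3.
Compare values at every candidate in [-4, 4]: f(-4) = 149/3, f(-1) = -13/3, f(3) = 17, f(4) = 37/3.
The minimum over the interval is -13/3, attained at w = -1.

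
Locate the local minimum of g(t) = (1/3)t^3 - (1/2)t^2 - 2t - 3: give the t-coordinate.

2

g'(t) = t^2 - t - 2 = 0 at t = -1, 2.
Since g''(t) = 2t - 1, we get g''(-1) = -3 < 0 ⇒ local maximum; g''(2) = 3 > 0 ⇒ local minimum.
The local minimum is g(2) = -19/3.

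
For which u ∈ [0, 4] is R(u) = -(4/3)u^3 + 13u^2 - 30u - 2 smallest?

3/2

The derivative is -4u^2 + 26u - 30, whose only zero in [0, 4] is u = 3/2.
Evaluating at the critical points and endpoints: R(0) = -2, R(3/2) = -89/4, R(4) = 2/3.
So the minimum is R(3/2) = -89/4.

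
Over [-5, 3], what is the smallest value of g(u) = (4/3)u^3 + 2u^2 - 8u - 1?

g'(u) = 4u^2 + 4u - 8, which vanishes at u = -2 and u = 1.
Evaluating at the critical points and endpoints: g(-5) = -233/3; g(-2) = 37/3; g(1) = -17/3; g(3) = 29.
So the minimum is g(-5) = -233/3.

-233/3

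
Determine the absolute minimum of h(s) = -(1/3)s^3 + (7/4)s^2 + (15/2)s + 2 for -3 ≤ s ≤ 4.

-67/16

The derivative is -s^2 + (7/2)s + 15/2, whose only zero in [-3, 4] is s = -3/2.
Compare values at every candidate in [-3, 4]: h(-3) = 17/4,  h(-3/2) = -67/16,  h(4) = 116/3.
Hence the absolute minimum is -67/16 at s = -3/2.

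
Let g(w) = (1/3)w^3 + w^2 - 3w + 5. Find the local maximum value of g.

g'(w) = w^2 + 2w - 3 = 0 at w = -3, 1.
Second-derivative test with g''(w) = 2w + 2: g''(-3) = -4 < 0 ⇒ local maximum; g''(1) = 4 > 0 ⇒ local minimum.
So the local maximum value is g(-3) = 14.

14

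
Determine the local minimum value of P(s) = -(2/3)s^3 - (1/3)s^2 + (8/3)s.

-208/81

P'(s) = -2s^2 - (2/3)s + 8/3 = 0 at s = -4/3, 1.
Second-derivative test with P''(s) = -4s - 2/3: P''(-4/3) = 14/3 > 0 ⇒ local minimum; P''(1) = -14/3 < 0 ⇒ local maximum.
The local minimum is P(-4/3) = -208/81.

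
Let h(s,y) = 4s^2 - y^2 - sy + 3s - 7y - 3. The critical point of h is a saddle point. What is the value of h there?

115/17

∂h/∂s = 8s - y + 3 = 0 and ∂h/∂y = -s - 2y - 7 = 0, so (s, y) = (-13/17, -53/17).
The Hessian has h_{ss} = 8, h_{yy} = -2, h_{sy} = -1, giving D = -17 < 0, so the point is a saddle point.
h(-13/17, -53/17) = 115/17.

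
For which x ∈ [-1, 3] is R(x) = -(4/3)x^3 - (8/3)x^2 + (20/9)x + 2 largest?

The derivative is -4x^2 - (16/3)x + 20/9, whose only zero in [-1, 3] is x = 1/3.
Candidates: R(-1) = -14/9,  R(1/3) = 194/81,  R(3) = -154/3.
Hence the absolute maximum is 194/81 at x = 1/3.

1/3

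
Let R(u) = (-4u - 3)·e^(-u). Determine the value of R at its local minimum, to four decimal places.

-3.1152

R'(u) = (-4)·e^(-u) + (-4u - 3)·(-1)·e^(-u) = (4u - 1)·e^(-u). Since e^(-u) > 0, the only critical point is u = 1/4.
R''(1/4) has the same sign as 4 > 0, so this is a local minimum.
R(1/4) = (-4)·e^(-1/4) ≈ -3.1152.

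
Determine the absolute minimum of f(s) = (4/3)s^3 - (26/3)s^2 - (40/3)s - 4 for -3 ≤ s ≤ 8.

-362/3

The derivative is 4s^2 - (52/3)s - 40/3, which vanishes at s = -2/3 and s = 5.
Candidates: f(-3) = -78, f(-2/3) = 52/81, f(5) = -362/3, f(8) = 52/3.
Hence the absolute minimum is -362/3 at s = 5.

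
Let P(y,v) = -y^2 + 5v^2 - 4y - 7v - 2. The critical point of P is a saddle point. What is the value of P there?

∂P/∂y = -2y - 4 = 0 and ∂P/∂v = 10v - 7 = 0, so (y, v) = (-2, 7/10).
The Hessian has P_{yy} = -2, P_{vv} = 10, P_{yv} = 0, giving D = -20 < 0, so the point is a saddle point.
P(-2, 7/10) = -9/20.

-9/20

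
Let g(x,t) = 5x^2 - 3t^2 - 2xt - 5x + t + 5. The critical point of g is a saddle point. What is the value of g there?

15/4

∂g/∂x = 10x - 2t - 5 = 0 and ∂g/∂t = -2x - 6t + 1 = 0, so (x, t) = (1/2, 0).
The Hessian has g_{xx} = 10, g_{tt} = -6, g_{xt} = -2, giving D = -64 < 0, so the point is a saddle point.
g(1/2, 0) = 15/4.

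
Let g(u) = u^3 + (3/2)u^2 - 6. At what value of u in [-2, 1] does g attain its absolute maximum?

1

g'(u) = 3u^2 + 3u, which vanishes at u = -1 and u = 0.
Compare values at every candidate in [-2, 1]: g(-2) = -8,  g(-1) = -11/2,  g(0) = -6,  g(1) = -7/2.
Hence the absolute maximum is -7/2 at u = 1.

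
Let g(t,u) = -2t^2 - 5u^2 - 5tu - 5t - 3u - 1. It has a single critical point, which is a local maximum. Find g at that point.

∂g/∂t = -4t - 5u - 5 = 0 and ∂g/∂u = -5t - 10u - 3 = 0, so (t, u) = (-7/3, 13/15).
The Hessian has g_{tt} = -4, g_{uu} = -10, g_{tu} = -5, giving D = 15 > 0 with g_{tt} < 0, so the point is a local maximum.
g(-7/3, 13/15) = 53/15.

53/15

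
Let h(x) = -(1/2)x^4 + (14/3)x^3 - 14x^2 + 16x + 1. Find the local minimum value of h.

19/3

h'(x) = -2x^3 + 14x^2 - 28x + 16 = 0 at x = 1, 2, 4.
h''(x) = -6x^2 + 28x - 28. h''(1) = -6 < 0 ⇒ local maximum; h''(2) = 4 > 0 ⇒ local minimum; h''(4) = -12 < 0 ⇒ local maximum.
Thus h has its local minimum at x = 2, with value 19/3.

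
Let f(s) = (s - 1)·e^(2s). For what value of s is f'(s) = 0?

1/2

f'(s) = 1·e^(2s) + (s - 1)·2·e^(2s) = (2s - 1)·e^(2s). Since e^(2s) > 0, the only critical point is s = 1/2.
f''(1/2) has the same sign as 2 > 0, so this is a local minimum.
f(1/2) = (-1/2)·e^(1) ≈ -1.3591.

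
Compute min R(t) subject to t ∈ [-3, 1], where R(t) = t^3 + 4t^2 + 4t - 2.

-5

The derivative is 3t^2 + 8t + 4, which vanishes at t = -2 and t = -2/3.
Evaluating at the critical points and endpoints: R(-3) = -5, R(-2) = -2, R(-2/3) = -86/27, R(1) = 7.
The minimum over the interval is -5, attained at t = -3.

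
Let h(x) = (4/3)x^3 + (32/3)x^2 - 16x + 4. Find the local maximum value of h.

196

Critical points: h'(x) = 4x^2 + (64/3)x - 16 vanishes at x = -6, 2/3.
h''(x) = 8x + 64/3. h''(-6) = -80/3 < 0 ⇒ local maximum; h''(2/3) = 80/3 > 0 ⇒ local minimum.
So the local maximum value is h(-6) = 196.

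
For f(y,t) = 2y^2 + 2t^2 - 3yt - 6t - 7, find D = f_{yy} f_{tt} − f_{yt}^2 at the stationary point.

7

∂f/∂y = 4y - 3t = 0 and ∂f/∂t = -3y + 4t - 6 = 0, so (y, t) = (18/7, 24/7).
The Hessian has f_{yy} = 4, f_{tt} = 4, f_{yt} = -3, giving D = 7 > 0 with f_{yy} > 0, so the point is a local minimum.
D = (4)·(4) − (-3)^2 = 7.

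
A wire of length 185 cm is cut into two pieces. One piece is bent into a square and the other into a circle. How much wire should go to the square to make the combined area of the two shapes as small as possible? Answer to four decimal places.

Let x be the length used for the square. Square side x/4; circle radius (185−x)/(2π).
A(x) = (x/4)² + π·((185−x)/(2π))² = x²/16 + (185−x)²/(4π) for 0 ≤ x ≤ 185. A'(x) = x/8 − (185−x)/(2π) = 0 gives x = 4·185/(π+4) ≈ 103.6183.
A'' = 1/8 + 1/(2π) > 0, so this gives the minimum combined area; x ≈ 103.6183 cm to the square.

103.6183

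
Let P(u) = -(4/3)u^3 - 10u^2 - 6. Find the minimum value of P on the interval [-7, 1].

-268/3

Differentiating, P'(u) = -4u^2 - 20u; which vanishes at u = -5 and u = 0.
Candidates: P(-7) = -116/3; P(-5) = -268/3; P(0) = -6; P(1) = -52/3.
The minimum over the interval is -268/3, attained at u = -5.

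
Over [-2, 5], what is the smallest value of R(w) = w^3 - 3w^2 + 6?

Differentiating, R'(w) = 3w^2 - 6w; which vanishes at w = 0 and w = 2.
Candidates: R(-2) = -14, R(0) = 6, R(2) = 2, R(5) = 56.
So the minimum is R(-2) = -14.

-14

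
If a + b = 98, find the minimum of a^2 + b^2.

4802

With a + b = 98, a^2 + b^2 = a^2 + (98 − a)^2.
The derivative 2a − 2(98 − a) = 4a − 196 vanishes at a = 49; second derivative 4 > 0, a minimum.
The minimum is 2·(49)^2 = 4802.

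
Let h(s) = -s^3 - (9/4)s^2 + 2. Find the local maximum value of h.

Critical points: h'(s) = -3s^2 - (9/2)s vanishes at s = -3/2, 0.
Second-derivative test with h''(s) = -6s - 9/2: h''(-3/2) = 9/2 > 0 ⇒ local minimum; h''(0) = -9/2 < 0 ⇒ local maximum.
Thus h has its local maximum at s = 0, with value 2.

2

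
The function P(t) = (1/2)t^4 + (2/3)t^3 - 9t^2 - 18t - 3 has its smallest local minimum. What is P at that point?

-159/2

P'(t) = 2t^3 + 2t^2 - 18t - 18. Setting P'(t) = 0 gives t ∈ {-3, -1, 3}.
Second-derivative test with P''(t) = 6t^2 + 4t - 18: P''(-3) = 24 > 0 ⇒ local minimum; P''(-1) = -16 < 0 ⇒ local maximum; P''(3) = 48 > 0 ⇒ local minimum.
The smallest local minimum is P(3) = -159/2.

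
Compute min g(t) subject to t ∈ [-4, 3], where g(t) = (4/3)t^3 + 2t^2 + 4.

Differentiating, g'(t) = 4t^2 + 4t; which vanishes at t = -1 and t = 0.
Candidates: g(-4) = -148/3,  g(-1) = 14/3,  g(0) = 4,  g(3) = 58.
Hence the absolute minimum is -148/3 at t = -4.

-148/3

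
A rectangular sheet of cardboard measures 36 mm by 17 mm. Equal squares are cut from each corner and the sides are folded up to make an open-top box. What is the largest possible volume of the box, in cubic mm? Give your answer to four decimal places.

With cut size x, the volume is V(x) = x(36 − 2x)(17 − 2x) for 0 < x < 8.5.
V'(x) = 12x^2 − 212x + 612. Setting V'(x) = 0 gives x ≈ 3.6345 (the root in (0, 8.5)).
V''(x) = 24x − 212 is negative there, so this is the maximum; V ≈ 1016.1385.

1016.1385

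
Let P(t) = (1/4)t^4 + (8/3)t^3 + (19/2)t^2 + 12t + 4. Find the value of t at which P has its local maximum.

-3

P'(t) = t^3 + 8t^2 + 19t + 12. Setting P'(t) = 0 gives t ∈ {-4, -3, -1}.
Since P''(t) = 3t^2 + 16t + 19, we get P''(-4) = 3 > 0 ⇒ local minimum; P''(-3) = -2 < 0 ⇒ local maximum; P''(-1) = 6 > 0 ⇒ local minimum.
The local maximum is P(-3) = 7/4.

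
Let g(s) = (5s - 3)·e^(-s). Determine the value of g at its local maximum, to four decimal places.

g'(s) = 5·e^(-s) + (5s - 3)·(-1)·e^(-s) = (-5s + 8)·e^(-s). Since e^(-s) > 0, the only critical point is s = 8/5.
g''(8/5) has the same sign as -5 < 0, so this is a local maximum.
g(8/5) = (5)·e^(-8/5) ≈ 1.0095.

1.0095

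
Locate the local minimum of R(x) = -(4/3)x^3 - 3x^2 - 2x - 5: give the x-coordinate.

-1

R'(x) = -4x^2 - 6x - 2 = 0 at x = -1, -1/2.
Since R''(x) = -8x - 6, we get R''(-1) = 2 > 0 ⇒ local minimum; R''(-1/2) = -2 < 0 ⇒ local maximum.
So the local minimum value is R(-1) = -14/3.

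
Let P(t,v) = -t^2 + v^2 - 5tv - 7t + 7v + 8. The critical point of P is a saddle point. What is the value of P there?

-13/29

∂P/∂t = -2t - 5v - 7 = 0 and ∂P/∂v = -5t + 2v + 7 = 0, so (t, v) = (21/29, -49/29).
The Hessian has P_{tt} = -2, P_{vv} = 2, P_{tv} = -5, giving D = -29 < 0, so the point is a saddle point.
P(21/29, -49/29) = -13/29.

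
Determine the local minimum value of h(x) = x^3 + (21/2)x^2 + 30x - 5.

-31

h'(x) = 3x^2 + 21x + 30 = 0 at x = -5, -2.
h''(x) = 6x + 21. h''(-5) = -9 < 0 ⇒ local maximum; h''(-2) = 9 > 0 ⇒ local minimum.
Thus h has its local minimum at x = -2, with value -31.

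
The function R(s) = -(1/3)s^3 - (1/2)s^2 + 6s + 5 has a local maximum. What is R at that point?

Critical points: R'(s) = -s^2 - s + 6 vanishes at s = -3, 2.
Second-derivative test with R''(s) = -2s - 1: R''(-3) = 5 > 0 ⇒ local minimum; R''(2) = -5 < 0 ⇒ local maximum.
Thus R has its local maximum at s = 2, with value 37/3.

37/3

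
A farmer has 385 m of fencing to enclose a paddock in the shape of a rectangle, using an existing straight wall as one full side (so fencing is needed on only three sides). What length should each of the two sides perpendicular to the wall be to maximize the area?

Let the sides perpendicular to the wall have length x and the parallel side y, so 2x + y = 385 and the area is A = xy = x(385 − 2x).
A'(x) = 385 − 4x = 0 gives x = 385/4, and A''(x) = −4 < 0 confirms a maximum.
Then y = 385 − 2·385/4 = 385/2 and A = 148225/8.

385/4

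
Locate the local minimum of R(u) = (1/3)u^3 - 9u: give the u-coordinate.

R'(u) = u^2 - 9 = 0 at u = -3, 3.
R''(u) = 2u. R''(-3) = -6 < 0 ⇒ local maximum; R''(3) = 6 > 0 ⇒ local minimum.
Thus R has its local minimum at u = 3, with value -18.

3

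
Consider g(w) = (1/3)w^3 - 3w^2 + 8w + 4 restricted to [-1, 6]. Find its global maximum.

Differentiating, g'(w) = w^2 - 6w + 8; which vanishes at w = 2 and w = 4.
Candidates: g(-1) = -22/3, g(2) = 32/3, g(4) = 28/3, g(6) = 16.
Hence the absolute maximum is 16 at w = 6.

16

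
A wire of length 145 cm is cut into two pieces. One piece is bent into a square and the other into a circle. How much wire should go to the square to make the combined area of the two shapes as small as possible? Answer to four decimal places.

81.2144

Let x be the length used for the square. Square side x/4; circle radius (145−x)/(2π).
A(x) = (x/4)² + π·((145−x)/(2π))² = x²/16 + (145−x)²/(4π) for 0 ≤ x ≤ 145. A'(x) = x/8 − (145−x)/(2π) = 0 gives x = 4·145/(π+4) ≈ 81.2144.
A'' = 1/8 + 1/(2π) > 0, so this gives the minimum combined area; x ≈ 81.2144 cm to the square.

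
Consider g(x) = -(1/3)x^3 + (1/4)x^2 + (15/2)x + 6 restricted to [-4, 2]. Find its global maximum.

58/3

g'(x) = -x^2 + (1/2)x + 15/2, whose only zero in [-4, 2] is x = -5/2.
Candidates: g(-4) = 4/3, g(-5/2) = -287/48, g(2) = 58/3.
Hence the absolute maximum is 58/3 at x = 2.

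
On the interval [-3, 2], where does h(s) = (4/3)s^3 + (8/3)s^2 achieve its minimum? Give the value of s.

-3

The derivative is 4s^2 + (16/3)s, which vanishes at s = -4/3 and s = 0.
Evaluating at the critical points and endpoints: h(-3) = -12, h(-4/3) = 128/81, h(0) = 0, h(2) = 64/3.
The minimum over the interval is -12, attained at s = -3.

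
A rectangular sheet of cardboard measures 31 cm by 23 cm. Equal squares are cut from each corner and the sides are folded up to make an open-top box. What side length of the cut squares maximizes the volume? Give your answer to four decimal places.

With cut size x, the volume is V(x) = x(31 − 2x)(23 − 2x) for 0 < x < 11.5.
V'(x) = 12x^2 − 216x + 713. Setting V'(x) = 0 gives x ≈ 4.3542 (the root in (0, 11.5)).
V''(x) = 24x − 216 is negative there, so this is the maximum; V ≈ 1387.1725.

4.3542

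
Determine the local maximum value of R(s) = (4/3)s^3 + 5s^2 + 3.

161/12

R'(s) = 4s^2 + 10s. Setting R'(s) = 0 gives s ∈ {-5/2, 0}.
Since R''(s) = 8s + 10, we get R''(-5/2) = -10 < 0 ⇒ local maximum; R''(0) = 10 > 0 ⇒ local minimum.
Thus R has its local maximum at s = -5/2, with value 161/12.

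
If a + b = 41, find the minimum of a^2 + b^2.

1681/2

With a + b = 41, a^2 + b^2 = a^2 + (41 − a)^2.
The derivative 2a − 2(41 − a) = 4a − 82 vanishes at a = 41/2; second derivative 4 > 0, a minimum.
The minimum is 2·(41/2)^2 = 1681/2.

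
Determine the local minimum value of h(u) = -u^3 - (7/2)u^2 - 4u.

40/27

h'(u) = -3u^2 - 7u - 4. Setting h'(u) = 0 gives u ∈ {-4/3, -1}.
Second-derivative test with h''(u) = -6u - 7: h''(-4/3) = 1 > 0 ⇒ local minimum; h''(-1) = -1 < 0 ⇒ local maximum.
The local minimum is h(-4/3) = 40/27.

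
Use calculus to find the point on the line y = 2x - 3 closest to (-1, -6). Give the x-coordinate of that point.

-7/5

Minimize D(x)^2 = (x + 1)^2 + (2x + 3)^2.
d/dx[D^2] = 2(x + 1) + 2·2·(2x + 3) = 0 ⇒ x = -7/5.
Then y = -29/5 and the distance is √(1/5) ≈ 0.4472.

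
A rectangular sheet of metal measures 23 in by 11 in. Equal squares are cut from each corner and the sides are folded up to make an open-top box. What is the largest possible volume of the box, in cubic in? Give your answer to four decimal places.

With cut size x, the volume is V(x) = x(23 − 2x)(11 − 2x) for 0 < x < 5.5.
V'(x) = 12x^2 − 136x + 253. Setting V'(x) = 0 gives x ≈ 2.3459 (the root in (0, 5.5)).
V''(x) = 24x − 136 is negative there, so this is the maximum; V ≈ 270.9322.

270.9322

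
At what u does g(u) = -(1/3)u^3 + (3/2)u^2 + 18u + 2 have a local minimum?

-3

g'(u) = -u^2 + 3u + 18 = 0 at u = -3, 6.
Second-derivative test with g''(u) = -2u + 3: g''(-3) = 9 > 0 ⇒ local minimum; g''(6) = -9 < 0 ⇒ local maximum.
So the local minimum value is g(-3) = -59/2.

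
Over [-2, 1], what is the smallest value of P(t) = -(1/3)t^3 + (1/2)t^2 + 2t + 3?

11/6

The derivative is -t^2 + t + 2, whose only zero in [-2, 1] is t = -1.
Evaluating at the critical points and endpoints: P(-2) = 11/3; P(-1) = 11/6; P(1) = 31/6.
Hence the absolute minimum is 11/6 at t = -1.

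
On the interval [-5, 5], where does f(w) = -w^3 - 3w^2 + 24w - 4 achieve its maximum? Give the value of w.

2

Differentiating, f'(w) = -3w^2 - 6w + 24; which vanishes at w = -4 and w = 2.
Candidates: f(-5) = -74; f(-4) = -84; f(2) = 24; f(5) = -84.
So the maximum is f(2) = 24.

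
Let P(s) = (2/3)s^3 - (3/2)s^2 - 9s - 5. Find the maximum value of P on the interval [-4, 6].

31

The derivative is 2s^2 - 3s - 9, which vanishes at s = -3/2 and s = 3.
Candidates: P(-4) = -107/3, P(-3/2) = 23/8, P(3) = -55/2, P(6) = 31.
Hence the absolute maximum is 31 at s = 6.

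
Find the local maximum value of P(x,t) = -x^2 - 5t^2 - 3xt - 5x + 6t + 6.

317/11

∂P/∂x = -2x - 3t - 5 = 0 and ∂P/∂t = -3x - 10t + 6 = 0, so (x, t) = (-68/11, 27/11).
The Hessian has P_{xx} = -2, P_{tt} = -10, P_{xt} = -3, giving D = 11 > 0 with P_{xx} < 0, so the point is a local maximum.
P(-68/11, 27/11) = 317/11.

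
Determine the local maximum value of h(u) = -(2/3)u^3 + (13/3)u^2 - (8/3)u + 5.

h'(u) = -2u^2 + (26/3)u - 8/3. Setting h'(u) = 0 gives u ∈ {1/3, 4}.
Second-derivative test with h''(u) = -4u + 26/3: h''(1/3) = 22/3 > 0 ⇒ local minimum; h''(4) = -22/3 < 0 ⇒ local maximum.
So the local maximum value is h(4) = 21.

21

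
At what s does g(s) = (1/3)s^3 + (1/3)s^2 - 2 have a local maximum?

g'(s) = s^2 + (2/3)s. Setting g'(s) = 0 gives s ∈ {-2/3, 0}.
Second-derivative test with g''(s) = 2s + 2/3: g''(-2/3) = -2/3 < 0 ⇒ local maximum; g''(0) = 2/3 > 0 ⇒ local minimum.
Thus g has its local maximum at s = -2/3, with value -158/81.

-2/3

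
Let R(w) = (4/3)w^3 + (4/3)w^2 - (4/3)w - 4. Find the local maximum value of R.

-8/3

Critical points: R'(w) = 4w^2 + (8/3)w - 4/3 vanishes at w = -1, 1/3.
Since R''(w) = 8w + 8/3, we get R''(-1) = -16/3 < 0 ⇒ local maximum; R''(1/3) = 16/3 > 0 ⇒ local minimum.
Thus R has its local maximum at w = -1, with value -8/3.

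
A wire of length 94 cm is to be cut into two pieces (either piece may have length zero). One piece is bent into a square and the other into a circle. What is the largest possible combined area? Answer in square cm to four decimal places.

Let x be the length used for the square. Square side x/4; circle radius (94−x)/(2π).
A(x) = (x/4)² + π·((94−x)/(2π))² = x²/16 + (94−x)²/(4π) for 0 ≤ x ≤ 94. A'(x) = x/8 − (94−x)/(2π) = 0 gives x = 4·94/(π+4) ≈ 52.6493.
A'' > 0, so the interior critical point is a minimum; the maximum is at an endpoint. A(0) = 703.1465 and A(94) = 552.2500, so the largest area is 703.1465.

703.1465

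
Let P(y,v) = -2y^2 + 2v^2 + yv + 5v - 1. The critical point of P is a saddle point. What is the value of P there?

∂P/∂y = -4y + v = 0 and ∂P/∂v = y + 4v + 5 = 0, so (y, v) = (-5/17, -20/17).
The Hessian has P_{yy} = -4, P_{vv} = 4, P_{yv} = 1, giving D = -17 < 0, so the point is a saddle point.
P(-5/17, -20/17) = -67/17.

-67/17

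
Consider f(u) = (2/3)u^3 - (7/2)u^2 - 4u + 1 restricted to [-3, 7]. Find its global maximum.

181/6

Differentiating, f'(u) = 2u^2 - 7u - 4; which vanishes at u = -1/2 and u = 4.
Evaluating at the critical points and endpoints: f(-3) = -73/2; f(-1/2) = 49/24; f(4) = -85/3; f(7) = 181/6.
So the maximum is f(7) = 181/6.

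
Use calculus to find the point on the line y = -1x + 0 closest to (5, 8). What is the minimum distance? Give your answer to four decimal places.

9.1924

Minimize D(x)^2 = (x - 5)^2 + (-x - 8)^2.
d/dx[D^2] = 2(x - 5) + 2·(-1)·(-x - 8) = 0 ⇒ x = -3/2.
Then y = 3/2 and the distance is √(169/2) ≈ 9.1924.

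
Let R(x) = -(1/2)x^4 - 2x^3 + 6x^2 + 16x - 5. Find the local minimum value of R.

R'(x) = -2x^3 - 6x^2 + 12x + 16. Setting R'(x) = 0 gives x ∈ {-4, -1, 2}.
Since R''(x) = -6x^2 - 12x + 12, we get R''(-4) = -36 < 0 ⇒ local maximum; R''(-1) = 18 > 0 ⇒ local minimum; R''(2) = -36 < 0 ⇒ local maximum.
Thus R has its local minimum at x = -1, with value -27/2.

-27/2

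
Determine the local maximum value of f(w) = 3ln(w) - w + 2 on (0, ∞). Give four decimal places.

f'(w) = 3/w − 1 = 0 gives w = 3.
f''(w) = -3/w², which is negative for w > 0, so this is a local maximum.
f(3) = 3·ln(3) - 3 + 2 ≈ 2.2958.

2.2958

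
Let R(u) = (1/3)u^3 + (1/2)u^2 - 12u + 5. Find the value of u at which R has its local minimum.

R'(u) = u^2 + u - 12. Setting R'(u) = 0 gives u ∈ {-4, 3}.
Since R''(u) = 2u + 1, we get R''(-4) = -7 < 0 ⇒ local maximum; R''(3) = 7 > 0 ⇒ local minimum.
Thus R has its local minimum at u = 3, with value -35/2.

3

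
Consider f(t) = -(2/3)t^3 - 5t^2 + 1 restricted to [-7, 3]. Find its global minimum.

-62

Differentiating, f'(t) = -2t^2 - 10t; which vanishes at t = -5 and t = 0.
Evaluating at the critical points and endpoints: f(-7) = -46/3,  f(-5) = -122/3,  f(0) = 1,  f(3) = -62.
So the minimum is f(3) = -62.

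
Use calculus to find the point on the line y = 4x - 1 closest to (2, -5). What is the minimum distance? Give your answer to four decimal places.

2.9104

Minimize D(x)^2 = (x - 2)^2 + (4x + 4)^2.
d/dx[D^2] = 2(x - 2) + 2·4·(4x + 4) = 0 ⇒ x = -14/17.
Then y = -73/17 and the distance is √(144/17) ≈ 2.9104.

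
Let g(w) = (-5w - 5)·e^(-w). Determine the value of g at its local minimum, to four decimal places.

-5.0000

Differentiating with the product rule gives g'(w) = (5w)·e^(-w). Since e^(-w) > 0, the only critical point is w = 0.
g''(0) has the same sign as 5 > 0, so this is a local minimum.
g(0) = (-5)·e^(0) ≈ -5.0000.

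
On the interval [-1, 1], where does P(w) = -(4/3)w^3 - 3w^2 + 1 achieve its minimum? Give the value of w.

Differentiating, P'(w) = -4w^2 - 6w; whose only zero in [-1, 1] is w = 0.
Evaluating at the critical points and endpoints: P(-1) = -2/3, P(0) = 1, P(1) = -10/3.
The minimum over the interval is -10/3, attained at w = 1.

1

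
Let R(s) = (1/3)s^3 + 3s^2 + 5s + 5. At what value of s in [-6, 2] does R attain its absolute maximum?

2

The derivative is s^2 + 6s + 5, which vanishes at s = -5 and s = -1.
Compare values at every candidate in [-6, 2]: R(-6) = 11, R(-5) = 40/3, R(-1) = 8/3, R(2) = 89/3.
Hence the absolute maximum is 89/3 at s = 2.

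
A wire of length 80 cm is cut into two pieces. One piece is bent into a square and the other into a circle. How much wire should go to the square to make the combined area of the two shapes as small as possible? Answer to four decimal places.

Let x be the length used for the square. Square side x/4; circle radius (80−x)/(2π).
A(x) = (x/4)² + π·((80−x)/(2π))² = x²/16 + (80−x)²/(4π) for 0 ≤ x ≤ 80. A'(x) = x/8 − (80−x)/(2π) = 0 gives x = 4·80/(π+4) ≈ 44.8079.
A'' = 1/8 + 1/(2π) > 0, so this gives the minimum combined area; x ≈ 44.8079 cm to the square.

44.8079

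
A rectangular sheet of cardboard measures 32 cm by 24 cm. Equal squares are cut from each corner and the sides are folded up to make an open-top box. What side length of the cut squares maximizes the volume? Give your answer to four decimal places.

4.5259

With cut size x, the volume is V(x) = x(32 − 2x)(24 − 2x) for 0 < x < 12.
V'(x) = 12x^2 − 224x + 768. Setting V'(x) = 0 gives x ≈ 4.5259 (the root in (0, 12)).
V''(x) = 24x − 224 is negative there, so this is the maximum; V ≈ 1552.5389.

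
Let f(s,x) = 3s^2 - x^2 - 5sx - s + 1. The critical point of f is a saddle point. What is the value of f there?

36/37

∂f/∂s = 6s - 5x - 1 = 0 and ∂f/∂x = -5s - 2x = 0, so (s, x) = (2/37, -5/37).
The Hessian has f_{ss} = 6, f_{xx} = -2, f_{sx} = -5, giving D = -37 < 0, so the point is a saddle point.
f(2/37, -5/37) = 36/37.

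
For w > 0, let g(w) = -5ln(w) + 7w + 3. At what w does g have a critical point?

g'(w) = -5/w + 7 = 0 gives w = 5/7.
g''(w) = 5/w², which is positive for w > 0, so this is a local minimum.
g(5/7) = -5·ln(5/7) + 5 + 3 ≈ 9.6824.

5/7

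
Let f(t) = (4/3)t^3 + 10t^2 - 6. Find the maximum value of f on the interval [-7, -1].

f'(t) = 4t^2 + 20t, whose only zero in [-7, -1] is t = -5.
Evaluating at the critical points and endpoints: f(-7) = 80/3, f(-5) = 232/3, f(-1) = 8/3.
Hence the absolute maximum is 232/3 at t = -5.

232/3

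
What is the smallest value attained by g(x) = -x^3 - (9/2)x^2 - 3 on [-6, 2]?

The derivative is -3x^2 - 9x, which vanishes at x = -3 and x = 0.
Candidates: g(-6) = 51,  g(-3) = -33/2,  g(0) = -3,  g(2) = -29.
Hence the absolute minimum is -29 at x = 2.

-29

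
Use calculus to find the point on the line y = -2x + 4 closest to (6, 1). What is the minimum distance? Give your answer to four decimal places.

4.0249

Minimize D(x)^2 = (x - 6)^2 + (-2x + 3)^2.
d/dx[D^2] = 2(x - 6) + 2·(-2)·(-2x + 3) = 0 ⇒ x = 12/5.
Then y = -4/5 and the distance is √(81/5) ≈ 4.0249.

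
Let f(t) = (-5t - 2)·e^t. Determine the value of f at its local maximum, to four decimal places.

By the product rule, f'(t) = (-5t - 7)·e^t. Since e^t > 0, the only critical point is t = -7/5.
f''(-7/5) has the same sign as -5 < 0, so this is a local maximum.
f(-7/5) = (5)·e^(-7/5) ≈ 1.2330.

1.2330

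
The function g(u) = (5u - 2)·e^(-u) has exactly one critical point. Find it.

Differentiating with the product rule gives g'(u) = (-5u + 7)·e^(-u). Since e^(-u) > 0, the only critical point is u = 7/5.
g''(7/5) has the same sign as -5 < 0, so this is a local maximum.
g(7/5) = (5)·e^(-7/5) ≈ 1.2330.

7/5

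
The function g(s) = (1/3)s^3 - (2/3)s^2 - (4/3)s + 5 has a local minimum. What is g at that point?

g'(s) = s^2 - (4/3)s - 4/3 = 0 at s = -2/3, 2.
Second-derivative test with g''(s) = 2s - 4/3: g''(-2/3) = -8/3 < 0 ⇒ local maximum; g''(2) = 8/3 > 0 ⇒ local minimum.
Thus g has its local minimum at s = 2, with value 7/3.

7/3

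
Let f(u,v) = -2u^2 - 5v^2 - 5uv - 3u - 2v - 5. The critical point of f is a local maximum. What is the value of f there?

-52/15

∂f/∂u = -4u - 5v - 3 = 0 and ∂f/∂v = -5u - 10v - 2 = 0, so (u, v) = (-4/3, 7/15).
The Hessian has f_{uu} = -4, f_{vv} = -10, f_{uv} = -5, giving D = 15 > 0 with f_{uu} < 0, so the point is a local maximum.
f(-4/3, 7/15) = -52/15.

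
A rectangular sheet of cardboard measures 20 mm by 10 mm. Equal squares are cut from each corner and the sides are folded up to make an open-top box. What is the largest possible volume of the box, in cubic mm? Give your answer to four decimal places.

192.4501

With cut size x, the volume is V(x) = x(20 − 2x)(10 − 2x) for 0 < x < 5.
V'(x) = 12x^2 − 120x + 200. Setting V'(x) = 0 gives x ≈ 2.1132 (the root in (0, 5)).
V''(x) = 24x − 120 is negative there, so this is the maximum; V ≈ 192.4501.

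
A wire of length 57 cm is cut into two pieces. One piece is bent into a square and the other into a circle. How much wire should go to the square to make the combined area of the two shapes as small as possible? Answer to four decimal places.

31.9257

Let x be the length used for the square. Square side x/4; circle radius (57−x)/(2π).
A(x) = (x/4)² + π·((57−x)/(2π))² = x²/16 + (57−x)²/(4π) for 0 ≤ x ≤ 57. A'(x) = x/8 − (57−x)/(2π) = 0 gives x = 4·57/(π+4) ≈ 31.9257.
A'' = 1/8 + 1/(2π) > 0, so this gives the minimum combined area; x ≈ 31.9257 cm to the square.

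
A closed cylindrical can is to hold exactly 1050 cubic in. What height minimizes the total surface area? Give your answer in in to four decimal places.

11.0162

With radius r and height h, πr²h = 1050 so h = 1050/(πr²), and S(r) = 2πr² + 2πrh = 2πr² + 2·1050/r.
S'(r) = 4πr − 2·1050/r² = 0 ⇒ r³ = 1050/(2π), so r ≈ 5.5081 and h = 2r ≈ 11.0162.
S''(r) = 4π + 4·1050/r³ > 0, so this is the minimum; S ≈ 571.8833.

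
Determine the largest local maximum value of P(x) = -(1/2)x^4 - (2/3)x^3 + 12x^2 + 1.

P'(x) = -2x^3 - 2x^2 + 24x. Setting P'(x) = 0 gives x ∈ {-4, 0, 3}.
Second-derivative test with P''(x) = -6x^2 - 4x + 24: P''(-4) = -56 < 0 ⇒ local maximum; P''(0) = 24 > 0 ⇒ local minimum; P''(3) = -42 < 0 ⇒ local maximum.
So the largest local maximum value is P(-4) = 323/3.

323/3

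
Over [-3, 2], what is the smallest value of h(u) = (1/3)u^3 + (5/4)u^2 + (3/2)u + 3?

3/4

Differentiating, h'(u) = u^2 + (5/2)u + 3/2; which vanishes at u = -3/2 and u = -1.
Candidates: h(-3) = 3/4, h(-3/2) = 39/16, h(-1) = 29/12, h(2) = 41/3.
So the minimum is h(-3) = 3/4.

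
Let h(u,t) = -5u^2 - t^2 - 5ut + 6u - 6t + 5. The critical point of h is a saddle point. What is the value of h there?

-371/5

∂h/∂u = -10u - 5t + 6 = 0 and ∂h/∂t = -5u - 2t - 6 = 0, so (u, t) = (-42/5, 18).
The Hessian has h_{uu} = -10, h_{tt} = -2, h_{ut} = -5, giving D = -5 < 0, so the point is a saddle point.
h(-42/5, 18) = -371/5.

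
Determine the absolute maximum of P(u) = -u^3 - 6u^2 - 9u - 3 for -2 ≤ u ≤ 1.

Differentiating, P'(u) = -3u^2 - 12u - 9; whose only zero in [-2, 1] is u = -1.
Evaluating at the critical points and endpoints: P(-2) = -1, P(-1) = 1, P(1) = -19.
Hence the absolute maximum is 1 at u = -1.

1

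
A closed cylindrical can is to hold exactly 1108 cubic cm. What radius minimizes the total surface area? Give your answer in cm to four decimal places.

5.6077

With radius r and height h, πr²h = 1108 so h = 1108/(πr²), and S(r) = 2πr² + 2πrh = 2πr² + 2·1108/r.
S'(r) = 4πr − 2·1108/r² = 0 ⇒ r³ = 1108/(2π), so r ≈ 5.6077 and h = 2r ≈ 11.2154.
S''(r) = 4π + 4·1108/r³ > 0, so this is the minimum; S ≈ 592.7539.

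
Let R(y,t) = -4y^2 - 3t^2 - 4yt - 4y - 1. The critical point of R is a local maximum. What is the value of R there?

∂R/∂y = -8y - 4t - 4 = 0 and ∂R/∂t = -4y - 6t = 0, so (y, t) = (-3/4, 1/2).
The Hessian has R_{yy} = -8, R_{tt} = -6, R_{yt} = -4, giving D = 32 > 0 with R_{yy} < 0, so the point is a local maximum.
R(-3/4, 1/2) = 1/2.

1/2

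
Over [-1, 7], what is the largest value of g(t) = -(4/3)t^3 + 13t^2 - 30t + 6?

The derivative is -4t^2 + 26t - 30, which vanishes at t = 3/2 and t = 5.
Evaluating at the critical points and endpoints: g(-1) = 151/3; g(3/2) = -57/4; g(5) = 43/3; g(7) = -73/3.
The maximum over the interval is 151/3, attained at t = -1.

151/3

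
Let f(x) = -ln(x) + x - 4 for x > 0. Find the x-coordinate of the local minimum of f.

f'(x) = -1/x + 1 = 0 gives x = 1.
f''(x) = 1/x², which is positive for x > 0, so this is a local minimum.
f(1) = -1·ln(1) + 1 - 4 ≈ -3.0000.

1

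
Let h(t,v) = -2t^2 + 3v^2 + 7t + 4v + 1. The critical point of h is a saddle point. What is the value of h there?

∂h/∂t = -4t + 7 = 0 and ∂h/∂v = 6v + 4 = 0, so (t, v) = (7/4, -2/3).
The Hessian has h_{tt} = -4, h_{vv} = 6, h_{tv} = 0, giving D = -24 < 0, so the point is a saddle point.
h(7/4, -2/3) = 139/24.

139/24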